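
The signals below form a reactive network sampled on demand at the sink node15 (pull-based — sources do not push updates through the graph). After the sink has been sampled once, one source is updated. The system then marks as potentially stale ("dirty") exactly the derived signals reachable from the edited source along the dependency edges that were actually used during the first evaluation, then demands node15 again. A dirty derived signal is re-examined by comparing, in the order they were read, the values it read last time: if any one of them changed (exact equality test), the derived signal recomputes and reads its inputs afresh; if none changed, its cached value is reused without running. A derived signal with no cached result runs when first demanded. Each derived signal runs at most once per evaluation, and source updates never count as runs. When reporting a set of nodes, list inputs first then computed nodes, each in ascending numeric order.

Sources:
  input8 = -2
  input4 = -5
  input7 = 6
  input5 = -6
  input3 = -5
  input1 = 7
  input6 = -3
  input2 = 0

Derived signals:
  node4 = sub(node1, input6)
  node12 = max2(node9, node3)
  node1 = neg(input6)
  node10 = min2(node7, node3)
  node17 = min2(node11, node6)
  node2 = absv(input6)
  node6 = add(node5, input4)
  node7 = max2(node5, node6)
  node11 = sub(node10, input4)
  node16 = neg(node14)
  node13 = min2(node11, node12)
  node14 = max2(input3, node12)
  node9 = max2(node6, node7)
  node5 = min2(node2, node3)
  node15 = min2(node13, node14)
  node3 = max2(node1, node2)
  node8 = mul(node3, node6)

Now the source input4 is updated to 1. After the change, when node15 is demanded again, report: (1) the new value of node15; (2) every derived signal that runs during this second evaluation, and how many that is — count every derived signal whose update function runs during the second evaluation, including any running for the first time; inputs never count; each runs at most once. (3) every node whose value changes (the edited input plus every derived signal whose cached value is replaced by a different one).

Initial pass — values computed on the first demand:
  node1 = neg(-3) = 3
  node2 = absv(-3) = 3
  node3 = max2(3, 3) = 3
  node5 = min2(3, 3) = 3
  node6 = add(3, -5) = -2
  node7 = max2(3, -2) = 3
  node9 = max2(-2, 3) = 3
  node10 = min2(3, 3) = 3
  node11 = sub(3, -5) = 8
  node12 = max2(3, 3) = 3
  node13 = min2(8, 3) = 3
  node14 = max2(-5, 3) = 3
  node15 = min2(3, 3) = 3

Second demand — change propagation:
  node6: re-runs because input4 -5->1; new result 4.
  node7: re-runs because node6 -2->4; new result 4.
  node9: re-runs because node6 -2->4; node7 3->4; new result 4.
  node10: re-runs because node7 3->4; new result 3 (unchanged).
  node11: re-runs because input4 -5->1; new result 2.
  node12: re-runs because node9 3->4; new result 4.
  node13: re-runs because node11 8->2; node12 3->4; new result 2.
  node14: re-runs because node12 3->4; new result 4.
  node15: re-runs because node13 3->2; node14 3->4; new result 2.

node15 now evaluates to 2.
Run set: node6, node7, node9, node10, node11, node12, node13, node14, node15 (9 run).
Changed values: input4, node6, node7, node9, node11, node12, node13, node14, node15.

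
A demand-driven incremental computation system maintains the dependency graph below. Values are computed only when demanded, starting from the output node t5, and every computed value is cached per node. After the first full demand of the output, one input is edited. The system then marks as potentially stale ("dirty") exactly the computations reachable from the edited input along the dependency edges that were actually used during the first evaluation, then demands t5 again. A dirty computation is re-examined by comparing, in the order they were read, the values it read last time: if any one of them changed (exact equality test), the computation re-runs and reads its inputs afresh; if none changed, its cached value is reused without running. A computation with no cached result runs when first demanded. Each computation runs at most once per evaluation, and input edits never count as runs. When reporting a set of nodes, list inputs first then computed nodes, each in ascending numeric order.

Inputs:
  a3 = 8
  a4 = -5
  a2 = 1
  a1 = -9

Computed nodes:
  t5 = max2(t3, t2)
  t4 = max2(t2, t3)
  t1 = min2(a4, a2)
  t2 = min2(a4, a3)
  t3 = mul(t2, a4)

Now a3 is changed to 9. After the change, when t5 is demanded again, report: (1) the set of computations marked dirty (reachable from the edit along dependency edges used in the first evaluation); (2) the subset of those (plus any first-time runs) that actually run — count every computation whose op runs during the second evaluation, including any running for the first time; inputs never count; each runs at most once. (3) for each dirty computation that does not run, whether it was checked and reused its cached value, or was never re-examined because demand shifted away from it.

First evaluation (everything demanded from the output):
  t2 = min2(-5, 8) = -5
  t3 = mul(-5, -5) = 25
  t5 = max2(25, -5) = 25

Propagation after the edit:
  t2: runs — a3 8->9; result -5 (same value as before).
  t3: checked — values it read are unchanged (t2 unchanged, a4 unchanged); reused cached 25 without running.
  t5: checked — values it read are unchanged (t3 unchanged, t2 unchanged); reused cached 25 without running.

Key observation: the change is absorbed at t2 — it re-runs but produces the same value, and the output's value is unchanged.

Marked dirty: t2, t3, t5.
Computations that run: t2 — 1 in total.
Checked but reused from cache: t3, t5.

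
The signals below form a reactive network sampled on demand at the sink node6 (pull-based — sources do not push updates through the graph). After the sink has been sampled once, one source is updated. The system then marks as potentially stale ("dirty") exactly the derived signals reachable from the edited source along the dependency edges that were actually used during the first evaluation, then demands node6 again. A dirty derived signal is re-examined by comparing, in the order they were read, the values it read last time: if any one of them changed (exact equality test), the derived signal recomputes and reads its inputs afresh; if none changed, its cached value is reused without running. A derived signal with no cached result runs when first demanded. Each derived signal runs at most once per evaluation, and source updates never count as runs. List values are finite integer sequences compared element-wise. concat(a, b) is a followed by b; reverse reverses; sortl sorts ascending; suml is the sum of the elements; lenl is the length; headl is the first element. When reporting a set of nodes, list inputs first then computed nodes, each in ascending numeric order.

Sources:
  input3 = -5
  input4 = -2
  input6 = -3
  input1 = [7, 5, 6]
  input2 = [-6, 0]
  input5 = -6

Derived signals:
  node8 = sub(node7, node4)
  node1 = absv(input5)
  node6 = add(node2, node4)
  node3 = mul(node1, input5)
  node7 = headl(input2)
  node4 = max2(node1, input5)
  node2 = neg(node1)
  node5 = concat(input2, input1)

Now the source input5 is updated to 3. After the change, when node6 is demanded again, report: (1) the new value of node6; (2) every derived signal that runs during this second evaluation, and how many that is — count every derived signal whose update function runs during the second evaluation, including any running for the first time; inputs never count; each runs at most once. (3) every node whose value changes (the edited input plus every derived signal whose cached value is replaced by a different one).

Initial pass — values computed on the first demand:
  node1 = absv(-6) = 6
  node2 = neg(6) = -6
  node4 = max2(6, -6) = 6
  node6 = add(-6, 6) = 0

Second demand — change propagation:
  node1: re-runs because input5 -6->3; new result 3.
  node2: re-runs because node1 6->3; new result -3.
  node4: re-runs because node1 6->3; input5 -6->3; new result 3.
  node6: re-runs because node2 -6->-3; node4 6->3; new result 0 (unchanged).

node6 now evaluates to 0.
Run set: node1, node2, node4, node6 (4 run).
Changed values: input5, node1, node2, node4.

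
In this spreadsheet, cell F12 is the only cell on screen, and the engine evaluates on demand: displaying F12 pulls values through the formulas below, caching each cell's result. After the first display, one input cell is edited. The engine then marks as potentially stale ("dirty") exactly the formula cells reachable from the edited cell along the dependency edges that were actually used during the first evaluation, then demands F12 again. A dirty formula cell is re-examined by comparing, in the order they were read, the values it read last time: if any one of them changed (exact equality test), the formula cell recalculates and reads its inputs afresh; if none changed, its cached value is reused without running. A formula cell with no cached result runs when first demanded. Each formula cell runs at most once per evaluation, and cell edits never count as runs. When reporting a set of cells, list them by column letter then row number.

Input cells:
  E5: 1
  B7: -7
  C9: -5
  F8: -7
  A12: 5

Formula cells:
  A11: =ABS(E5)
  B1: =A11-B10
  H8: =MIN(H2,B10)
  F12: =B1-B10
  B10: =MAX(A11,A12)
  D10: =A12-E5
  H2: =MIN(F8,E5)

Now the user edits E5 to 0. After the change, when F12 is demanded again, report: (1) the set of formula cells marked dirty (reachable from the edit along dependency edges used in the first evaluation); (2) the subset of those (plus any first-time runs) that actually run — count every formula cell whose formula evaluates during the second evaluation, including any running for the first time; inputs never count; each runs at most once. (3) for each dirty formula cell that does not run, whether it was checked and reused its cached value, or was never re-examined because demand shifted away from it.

Dirty set: A11, B1, B10, F12.
Run set: A11, B1, B10, F12 (4 run).
All dirty formula cells ended up running.

Initial pass — values computed on the first demand:
  A11 = ABS(1) = 1
  B10 = MAX(1, 5) = 5
  B1 = 1 - 5 = -4
  F12 = -4 - 5 = -9

Second demand — change propagation:
  A11: re-runs because E5 1->0; new result 0.
  B10: re-runs because A11 1->0; new result 5 (unchanged).
  B1: re-runs because A11 1->0; new result -5.
  F12: re-runs because B1 -4->-5; new result -10.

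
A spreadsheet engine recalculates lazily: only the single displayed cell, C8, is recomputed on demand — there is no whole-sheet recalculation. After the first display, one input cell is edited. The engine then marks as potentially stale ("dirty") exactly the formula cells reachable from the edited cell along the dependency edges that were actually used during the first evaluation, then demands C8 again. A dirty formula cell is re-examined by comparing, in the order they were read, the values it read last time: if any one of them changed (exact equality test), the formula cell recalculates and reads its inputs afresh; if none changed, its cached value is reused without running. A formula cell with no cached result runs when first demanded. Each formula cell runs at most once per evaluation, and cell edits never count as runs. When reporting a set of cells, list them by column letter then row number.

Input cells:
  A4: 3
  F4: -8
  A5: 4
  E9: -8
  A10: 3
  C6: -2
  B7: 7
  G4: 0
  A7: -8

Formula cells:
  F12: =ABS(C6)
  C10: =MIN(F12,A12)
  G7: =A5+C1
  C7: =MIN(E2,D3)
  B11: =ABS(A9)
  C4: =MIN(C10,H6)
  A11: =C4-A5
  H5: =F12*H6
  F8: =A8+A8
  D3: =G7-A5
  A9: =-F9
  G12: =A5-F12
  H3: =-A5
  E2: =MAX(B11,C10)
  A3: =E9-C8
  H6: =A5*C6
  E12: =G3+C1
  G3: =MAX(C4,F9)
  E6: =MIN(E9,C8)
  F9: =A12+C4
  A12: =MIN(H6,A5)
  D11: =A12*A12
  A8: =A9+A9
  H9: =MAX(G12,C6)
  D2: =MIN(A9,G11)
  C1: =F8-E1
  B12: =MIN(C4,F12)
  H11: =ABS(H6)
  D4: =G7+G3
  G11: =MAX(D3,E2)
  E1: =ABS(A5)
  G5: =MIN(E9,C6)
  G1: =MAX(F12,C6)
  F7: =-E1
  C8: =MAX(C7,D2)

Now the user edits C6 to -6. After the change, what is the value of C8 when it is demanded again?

New value of C8: 48.

First evaluation (everything demanded from the output):
  E1 = ABS(4) = 4
  F12 = ABS(-2) = 2
  H6 = 4 * -2 = -8
  A12 = MIN(-8, 4) = -8
  C10 = MIN(2, -8) = -8
  C4 = MIN(-8, -8) = -8
  F9 = -8 + -8 = -16
  A9 = -(-16) = 16
  A8 = 16 + 16 = 32
  B11 = ABS(16) = 16
  E2 = MAX(16, -8) = 16
  F8 = 32 + 32 = 64
  C1 = 64 - 4 = 60
  G7 = 4 + 60 = 64
  D3 = 64 - 4 = 60
  C7 = MIN(16, 60) = 16
  G11 = MAX(60, 16) = 60
  D2 = MIN(16, 60) = 16
  C8 = MAX(16, 16) = 16

Propagation after the edit:
  F12: runs — C6 -2->-6; result 6.
  H6: runs — C6 -2->-6; result -24.
  A12: runs — H6 -8->-24; result -24.
  C10: runs — F12 2->6; A12 -8->-24; result -24.
  C4: runs — C10 -8->-24; H6 -8->-24; result -24.
  F9: runs — A12 -8->-24; C4 -8->-24; result -48.
  A9: runs — F9 -16->-48; result 48.
  A8: runs — A9 16->48; A9 16->48; result 96.
  B11: runs — A9 16->48; result 48.
  E2: runs — B11 16->48; C10 -8->-24; result 48.
  F8: runs — A8 32->96; A8 32->96; result 192.
  C1: runs — F8 64->192; result 188.
  G7: runs — C1 60->188; result 192.
  D3: runs — G7 64->192; result 188.
  C7: runs — E2 16->48; D3 60->188; result 48.
  G11: runs — D3 60->188; E2 16->48; result 188.
  D2: runs — A9 16->48; G11 60->188; result 48.
  C8: runs — C7 16->48; D2 16->48; result 48.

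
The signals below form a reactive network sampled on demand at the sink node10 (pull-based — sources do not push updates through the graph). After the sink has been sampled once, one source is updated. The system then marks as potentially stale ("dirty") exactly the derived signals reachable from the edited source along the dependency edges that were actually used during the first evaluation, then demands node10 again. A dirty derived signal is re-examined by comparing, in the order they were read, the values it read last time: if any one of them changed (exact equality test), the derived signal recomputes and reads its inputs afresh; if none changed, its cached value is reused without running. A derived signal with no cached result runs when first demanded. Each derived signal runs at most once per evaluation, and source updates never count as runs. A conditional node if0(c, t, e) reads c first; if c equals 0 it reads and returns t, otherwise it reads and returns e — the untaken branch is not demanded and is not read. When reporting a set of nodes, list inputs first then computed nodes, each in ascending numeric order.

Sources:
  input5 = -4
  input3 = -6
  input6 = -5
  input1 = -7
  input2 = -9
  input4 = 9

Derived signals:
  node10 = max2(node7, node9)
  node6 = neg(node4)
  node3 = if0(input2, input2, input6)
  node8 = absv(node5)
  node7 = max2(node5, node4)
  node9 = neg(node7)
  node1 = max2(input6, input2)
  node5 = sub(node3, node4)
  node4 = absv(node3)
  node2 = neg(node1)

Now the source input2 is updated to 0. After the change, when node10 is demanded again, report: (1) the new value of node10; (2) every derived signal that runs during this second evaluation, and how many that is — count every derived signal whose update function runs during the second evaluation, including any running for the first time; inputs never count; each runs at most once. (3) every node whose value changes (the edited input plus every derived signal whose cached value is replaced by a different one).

node10 now evaluates to 0.
Run set: node3, node4, node5, node7, node9, node10 (6 run).
Changed values: input2, node3, node4, node5, node7, node9, node10.

Initial pass — values computed on the first demand:
  node3 = if0(input2=-9 -> else branch input6) = -5
  node4 = absv(-5) = 5
  node5 = sub(-5, 5) = -10
  node7 = max2(-10, 5) = 5
  node9 = neg(5) = -5
  node10 = max2(5, -5) = 5

Second demand — change propagation:
  node3: re-runs because input2 -9->0; new result 0.
  node4: re-runs because node3 -5->0; new result 0.
  node5: re-runs because node3 -5->0; node4 5->0; new result 0.
  node7: re-runs because node5 -10->0; node4 5->0; new result 0.
  node9: re-runs because node7 5->0; new result 0.
  node10: re-runs because node7 5->0; node9 -5->0; new result 0.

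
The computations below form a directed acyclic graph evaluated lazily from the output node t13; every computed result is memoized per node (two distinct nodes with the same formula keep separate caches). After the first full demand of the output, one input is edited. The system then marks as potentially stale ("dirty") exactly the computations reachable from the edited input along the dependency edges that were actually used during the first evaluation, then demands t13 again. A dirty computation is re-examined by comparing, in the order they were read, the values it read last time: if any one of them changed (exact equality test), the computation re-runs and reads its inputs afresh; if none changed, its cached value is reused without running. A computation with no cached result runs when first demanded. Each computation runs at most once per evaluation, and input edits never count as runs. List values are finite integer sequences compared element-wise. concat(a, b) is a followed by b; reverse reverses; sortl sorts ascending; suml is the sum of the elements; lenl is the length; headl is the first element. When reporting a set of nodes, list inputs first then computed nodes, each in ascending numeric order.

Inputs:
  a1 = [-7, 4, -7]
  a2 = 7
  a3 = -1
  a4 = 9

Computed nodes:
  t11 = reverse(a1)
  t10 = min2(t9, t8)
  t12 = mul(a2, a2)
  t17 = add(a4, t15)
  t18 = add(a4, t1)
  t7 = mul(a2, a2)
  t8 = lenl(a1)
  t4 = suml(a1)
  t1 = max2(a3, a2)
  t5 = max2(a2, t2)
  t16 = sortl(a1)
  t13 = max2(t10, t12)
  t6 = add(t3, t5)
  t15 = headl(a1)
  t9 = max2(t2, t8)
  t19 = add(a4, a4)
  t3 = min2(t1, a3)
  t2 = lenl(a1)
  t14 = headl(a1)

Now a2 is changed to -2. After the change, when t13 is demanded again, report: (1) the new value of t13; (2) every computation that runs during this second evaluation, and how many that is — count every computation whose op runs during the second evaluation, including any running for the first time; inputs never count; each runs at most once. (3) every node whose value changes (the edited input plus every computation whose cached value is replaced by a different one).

Demanding t13 again yields 4.
2 computations run: t12, t13.
The nodes whose values change: a2, t12, t13.

First demand of the output computes:
  t2 = lenl([-7, 4, -7]) = 3
  t8 = lenl([-7, 4, -7]) = 3
  t9 = max2(3, 3) = 3
  t10 = min2(3, 3) = 3
  t12 = mul(7, 7) = 49
  t13 = max2(3, 49) = 49

After the edit, cleaning proceeds:
  t12: a read changed (a2 7->-2; a2 7->-2) — executes, giving 4.
  t13: a read changed (t12 49->4) — executes, giving 4.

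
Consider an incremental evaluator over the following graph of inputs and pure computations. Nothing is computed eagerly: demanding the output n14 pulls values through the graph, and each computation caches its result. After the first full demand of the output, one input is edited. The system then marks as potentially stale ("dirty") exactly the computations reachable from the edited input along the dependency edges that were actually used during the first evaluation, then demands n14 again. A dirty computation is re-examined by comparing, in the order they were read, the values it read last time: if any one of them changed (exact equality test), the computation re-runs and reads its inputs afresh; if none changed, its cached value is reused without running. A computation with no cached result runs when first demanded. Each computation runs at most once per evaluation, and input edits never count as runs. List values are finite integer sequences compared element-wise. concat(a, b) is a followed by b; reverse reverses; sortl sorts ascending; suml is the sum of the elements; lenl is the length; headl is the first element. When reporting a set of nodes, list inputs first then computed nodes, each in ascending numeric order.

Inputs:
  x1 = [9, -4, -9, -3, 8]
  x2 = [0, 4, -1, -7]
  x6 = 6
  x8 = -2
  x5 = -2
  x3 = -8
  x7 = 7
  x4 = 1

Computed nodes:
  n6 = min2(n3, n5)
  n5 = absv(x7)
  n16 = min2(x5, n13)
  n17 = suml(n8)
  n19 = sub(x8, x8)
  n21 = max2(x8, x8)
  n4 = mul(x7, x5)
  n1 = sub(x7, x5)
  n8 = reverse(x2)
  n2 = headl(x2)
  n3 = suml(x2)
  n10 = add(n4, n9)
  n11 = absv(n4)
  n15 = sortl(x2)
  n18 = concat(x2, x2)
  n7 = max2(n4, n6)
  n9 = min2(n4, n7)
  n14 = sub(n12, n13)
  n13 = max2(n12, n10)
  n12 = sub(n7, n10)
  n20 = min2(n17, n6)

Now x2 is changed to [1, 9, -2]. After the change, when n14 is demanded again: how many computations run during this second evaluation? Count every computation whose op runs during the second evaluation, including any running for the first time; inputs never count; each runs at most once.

Run set: n3, n6, n7, n9, n12, n13, n14 (7 run).
The important point: at n10 every value read last time is unchanged, so the dirty flag clears without a run.

Initial pass — values computed on the first demand:
  n3 = suml([0, 4, -1, -7]) = -4
  n4 = mul(7, -2) = -14
  n5 = absv(7) = 7
  n6 = min2(-4, 7) = -4
  n7 = max2(-14, -4) = -4
  n9 = min2(-14, -4) = -14
  n10 = add(-14, -14) = -28
  n12 = sub(-4, -28) = 24
  n13 = max2(24, -28) = 24
  n14 = sub(24, 24) = 0

Second demand — change propagation:
  n3: re-runs because x2 [0, 4, -1, -7]->[1, 9, -2]; new result 8.
  n6: re-runs because n3 -4->8; new result 7.
  n7: re-runs because n6 -4->7; new result 7.
  n9: re-runs because n7 -4->7; new result -14 (unchanged).
  n10: re-examined; everything it read last time is the same (n4 unchanged, n9 unchanged) — cache -28 kept, no run.
  n12: re-runs because n7 -4->7; new result 35.
  n13: re-runs because n12 24->35; new result 35.
  n14: re-runs because n12 24->35; n13 24->35; new result 0 (unchanged).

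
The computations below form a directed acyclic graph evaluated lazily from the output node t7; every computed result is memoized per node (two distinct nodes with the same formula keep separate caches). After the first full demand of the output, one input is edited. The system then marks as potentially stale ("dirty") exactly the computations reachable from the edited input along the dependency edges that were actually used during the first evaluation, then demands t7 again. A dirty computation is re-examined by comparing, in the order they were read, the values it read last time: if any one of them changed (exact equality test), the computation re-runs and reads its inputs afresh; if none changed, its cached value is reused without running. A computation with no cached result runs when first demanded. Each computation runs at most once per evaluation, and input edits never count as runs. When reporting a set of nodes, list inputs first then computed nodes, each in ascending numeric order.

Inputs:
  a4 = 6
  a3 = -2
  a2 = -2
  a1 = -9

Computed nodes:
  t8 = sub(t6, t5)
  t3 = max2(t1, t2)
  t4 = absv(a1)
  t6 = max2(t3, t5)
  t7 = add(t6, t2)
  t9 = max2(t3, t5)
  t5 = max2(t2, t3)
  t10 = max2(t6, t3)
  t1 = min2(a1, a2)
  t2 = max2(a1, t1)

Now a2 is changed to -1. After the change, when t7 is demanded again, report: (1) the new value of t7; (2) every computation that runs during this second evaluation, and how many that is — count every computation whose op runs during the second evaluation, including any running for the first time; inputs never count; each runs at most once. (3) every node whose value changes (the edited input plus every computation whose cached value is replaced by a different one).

First demand of the output computes:
  t1 = min2(-9, -2) = -9
  t2 = max2(-9, -9) = -9
  t3 = max2(-9, -9) = -9
  t5 = max2(-9, -9) = -9
  t6 = max2(-9, -9) = -9
  t7 = add(-9, -9) = -18

After the edit, cleaning proceeds:
  t1: a read changed (a2 -2->-1) — executes, giving -9 — identical to its old value.
  t2: dirty, but its reads are unchanged (a1 unchanged, t1 unchanged); cached -9 stands.
  t3: dirty, but its reads are unchanged (t1 unchanged, t2 unchanged); cached -9 stands.
  t5: dirty, but its reads are unchanged (t2 unchanged, t3 unchanged); cached -9 stands.
  t6: dirty, but its reads are unchanged (t3 unchanged, t5 unchanged); cached -9 stands.
  t7: dirty, but its reads are unchanged (t6 unchanged, t2 unchanged); cached -18 stands.

Note the absorption at t1: it re-runs yet its value is the same, leaving the output's value untouched.

Demanding t7 again yields -18.
1 computations run: t1.
The nodes whose values change: a2.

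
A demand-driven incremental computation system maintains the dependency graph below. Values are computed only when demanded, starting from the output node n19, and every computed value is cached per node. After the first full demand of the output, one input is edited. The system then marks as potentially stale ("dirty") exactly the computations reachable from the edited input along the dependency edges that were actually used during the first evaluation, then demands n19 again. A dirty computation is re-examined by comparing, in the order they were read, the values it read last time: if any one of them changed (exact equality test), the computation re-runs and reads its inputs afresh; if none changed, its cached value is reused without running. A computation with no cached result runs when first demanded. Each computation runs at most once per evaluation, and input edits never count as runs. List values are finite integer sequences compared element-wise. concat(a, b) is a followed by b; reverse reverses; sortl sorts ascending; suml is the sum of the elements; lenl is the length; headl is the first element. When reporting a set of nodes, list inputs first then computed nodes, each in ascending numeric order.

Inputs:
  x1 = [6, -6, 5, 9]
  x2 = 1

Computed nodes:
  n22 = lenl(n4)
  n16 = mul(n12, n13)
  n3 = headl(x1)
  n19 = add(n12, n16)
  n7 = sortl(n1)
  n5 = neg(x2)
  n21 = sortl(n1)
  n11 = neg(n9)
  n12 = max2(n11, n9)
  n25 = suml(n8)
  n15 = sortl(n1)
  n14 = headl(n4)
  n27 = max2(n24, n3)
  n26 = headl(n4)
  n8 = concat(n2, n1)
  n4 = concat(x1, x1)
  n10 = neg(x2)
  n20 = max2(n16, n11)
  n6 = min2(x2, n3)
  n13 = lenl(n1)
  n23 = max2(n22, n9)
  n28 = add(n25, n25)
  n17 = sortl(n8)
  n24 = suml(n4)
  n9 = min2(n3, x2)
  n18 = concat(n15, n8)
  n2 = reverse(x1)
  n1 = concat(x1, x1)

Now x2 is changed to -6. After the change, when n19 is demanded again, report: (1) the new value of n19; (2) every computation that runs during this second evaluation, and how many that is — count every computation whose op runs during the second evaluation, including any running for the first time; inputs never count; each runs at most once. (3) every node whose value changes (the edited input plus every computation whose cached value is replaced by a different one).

New value of n19: 54.
Computations that run: n9, n11, n12, n16, n19 — 5 in total.
Values that change: x2, n9, n11, n12, n16, n19.

First evaluation (everything demanded from the output):
  n1 = concat([6, -6, 5, 9], [6, -6, 5, 9]) = [6, -6, 5, 9, 6, -6, 5, 9]
  n3 = headl([6, -6, 5, 9]) = 6
  n9 = min2(6, 1) = 1
  n11 = neg(1) = -1
  n12 = max2(-1, 1) = 1
  n13 = lenl([6, -6, 5, 9, 6, -6, 5, 9]) = 8
  n16 = mul(1, 8) = 8
  n19 = add(1, 8) = 9

Propagation after the edit:
  n9: runs — x2 1->-6; result -6.
  n11: runs — n9 1->-6; result 6.
  n12: runs — n11 -1->6; n9 1->-6; result 6.
  n16: runs — n12 1->6; result 48.
  n19: runs — n12 1->6; n16 8->48; result 54.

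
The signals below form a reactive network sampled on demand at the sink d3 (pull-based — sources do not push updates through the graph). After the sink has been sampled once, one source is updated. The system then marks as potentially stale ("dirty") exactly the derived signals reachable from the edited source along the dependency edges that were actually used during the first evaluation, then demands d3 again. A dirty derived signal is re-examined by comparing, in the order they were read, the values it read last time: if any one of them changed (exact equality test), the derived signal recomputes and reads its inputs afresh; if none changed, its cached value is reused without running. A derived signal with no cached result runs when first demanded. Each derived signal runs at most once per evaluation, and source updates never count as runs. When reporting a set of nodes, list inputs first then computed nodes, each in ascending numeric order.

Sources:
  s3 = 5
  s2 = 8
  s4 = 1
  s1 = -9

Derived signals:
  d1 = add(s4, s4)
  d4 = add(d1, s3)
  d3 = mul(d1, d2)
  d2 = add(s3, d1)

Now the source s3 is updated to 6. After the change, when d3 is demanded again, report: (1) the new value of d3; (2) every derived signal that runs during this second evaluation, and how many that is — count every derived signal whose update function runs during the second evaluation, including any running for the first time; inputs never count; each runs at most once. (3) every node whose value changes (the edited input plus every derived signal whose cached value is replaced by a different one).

d3 now evaluates to 16.
Run set: d2, d3 (2 run).
Changed values: s3, d2, d3.

Initial pass — values computed on the first demand:
  d1 = add(1, 1) = 2
  d2 = add(5, 2) = 7
  d3 = mul(2, 7) = 14

Second demand — change propagation:
  d2: re-runs because s3 5->6; new result 8.
  d3: re-runs because d2 7->8; new result 16.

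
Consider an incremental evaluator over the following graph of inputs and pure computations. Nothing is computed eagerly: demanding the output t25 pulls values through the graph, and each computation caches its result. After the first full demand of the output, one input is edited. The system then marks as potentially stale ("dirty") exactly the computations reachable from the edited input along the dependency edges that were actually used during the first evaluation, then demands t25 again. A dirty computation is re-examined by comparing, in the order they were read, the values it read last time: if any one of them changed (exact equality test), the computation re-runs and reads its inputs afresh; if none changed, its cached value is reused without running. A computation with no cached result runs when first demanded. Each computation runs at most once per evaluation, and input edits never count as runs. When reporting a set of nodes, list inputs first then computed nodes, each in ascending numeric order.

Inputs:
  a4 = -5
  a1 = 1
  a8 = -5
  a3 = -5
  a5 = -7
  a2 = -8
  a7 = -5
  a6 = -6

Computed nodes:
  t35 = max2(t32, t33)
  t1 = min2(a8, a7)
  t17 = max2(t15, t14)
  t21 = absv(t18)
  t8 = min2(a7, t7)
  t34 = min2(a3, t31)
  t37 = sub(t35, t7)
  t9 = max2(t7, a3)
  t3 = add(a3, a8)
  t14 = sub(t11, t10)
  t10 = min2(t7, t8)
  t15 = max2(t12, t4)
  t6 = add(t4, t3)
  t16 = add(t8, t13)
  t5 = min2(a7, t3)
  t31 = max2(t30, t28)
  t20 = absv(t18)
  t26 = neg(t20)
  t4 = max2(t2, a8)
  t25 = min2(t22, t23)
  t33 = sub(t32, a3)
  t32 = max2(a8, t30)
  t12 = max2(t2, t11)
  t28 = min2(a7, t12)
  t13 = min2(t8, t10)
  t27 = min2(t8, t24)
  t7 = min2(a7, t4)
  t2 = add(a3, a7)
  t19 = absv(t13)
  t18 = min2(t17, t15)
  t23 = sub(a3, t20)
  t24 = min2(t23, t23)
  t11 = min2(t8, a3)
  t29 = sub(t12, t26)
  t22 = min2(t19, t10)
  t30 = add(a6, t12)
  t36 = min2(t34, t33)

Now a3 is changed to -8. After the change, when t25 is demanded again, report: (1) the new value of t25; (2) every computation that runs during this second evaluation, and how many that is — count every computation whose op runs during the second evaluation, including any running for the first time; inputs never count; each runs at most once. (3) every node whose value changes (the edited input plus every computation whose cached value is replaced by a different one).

t25 now evaluates to -13.
Run set: t2, t4, t11, t12, t14, t15, t17, t18, t23, t25 (10 run).
Changed values: a3, t2, t11, t12, t14, t17, t23, t25.
The important point: at t7 every value read last time is unchanged, so the dirty flag clears without a run.

Initial pass — values computed on the first demand:
  t2 = add(-5, -5) = -10
  t4 = max2(-10, -5) = -5
  t7 = min2(-5, -5) = -5
  t8 = min2(-5, -5) = -5
  t10 = min2(-5, -5) = -5
  t11 = min2(-5, -5) = -5
  t12 = max2(-10, -5) = -5
  t13 = min2(-5, -5) = -5
  t14 = sub(-5, -5) = 0
  t15 = max2(-5, -5) = -5
  t17 = max2(-5, 0) = 0
  t18 = min2(0, -5) = -5
  t19 = absv(-5) = 5
  t20 = absv(-5) = 5
  t22 = min2(5, -5) = -5
  t23 = sub(-5, 5) = -10
  t25 = min2(-5, -10) = -10

Second demand — change propagation:
  t2: re-runs because a3 -5->-8; new result -13.
  t4: re-runs because t2 -10->-13; new result -5 (unchanged).
  t7: re-examined; everything it read last time is the same (a7 unchanged, t4 unchanged) — cache -5 kept, no run.
  t8: re-examined; everything it read last time is the same (a7 unchanged, t7 unchanged) — cache -5 kept, no run.
  t10: re-examined; everything it read last time is the same (t7 unchanged, t8 unchanged) — cache -5 kept, no run.
  t11: re-runs because a3 -5->-8; new result -8.
  t12: re-runs because t2 -10->-13; t11 -5->-8; new result -8.
  t13: re-examined; everything it read last time is the same (t8 unchanged, t10 unchanged) — cache -5 kept, no run.
  t14: re-runs because t11 -5->-8; new result -3.
  t15: re-runs because t12 -5->-8; new result -5 (unchanged).
  t17: re-runs because t14 0->-3; new result -3.
  t18: re-runs because t17 0->-3; new result -5 (unchanged).
  t19: re-examined; everything it read last time is the same (t13 unchanged) — cache 5 kept, no run.
  t20: re-examined; everything it read last time is the same (t18 unchanged) — cache 5 kept, no run.
  t22: re-examined; everything it read last time is the same (t19 unchanged, t10 unchanged) — cache -5 kept, no run.
  t23: re-runs because a3 -5->-8; new result -13.
  t25: re-runs because t23 -10->-13; new result -13.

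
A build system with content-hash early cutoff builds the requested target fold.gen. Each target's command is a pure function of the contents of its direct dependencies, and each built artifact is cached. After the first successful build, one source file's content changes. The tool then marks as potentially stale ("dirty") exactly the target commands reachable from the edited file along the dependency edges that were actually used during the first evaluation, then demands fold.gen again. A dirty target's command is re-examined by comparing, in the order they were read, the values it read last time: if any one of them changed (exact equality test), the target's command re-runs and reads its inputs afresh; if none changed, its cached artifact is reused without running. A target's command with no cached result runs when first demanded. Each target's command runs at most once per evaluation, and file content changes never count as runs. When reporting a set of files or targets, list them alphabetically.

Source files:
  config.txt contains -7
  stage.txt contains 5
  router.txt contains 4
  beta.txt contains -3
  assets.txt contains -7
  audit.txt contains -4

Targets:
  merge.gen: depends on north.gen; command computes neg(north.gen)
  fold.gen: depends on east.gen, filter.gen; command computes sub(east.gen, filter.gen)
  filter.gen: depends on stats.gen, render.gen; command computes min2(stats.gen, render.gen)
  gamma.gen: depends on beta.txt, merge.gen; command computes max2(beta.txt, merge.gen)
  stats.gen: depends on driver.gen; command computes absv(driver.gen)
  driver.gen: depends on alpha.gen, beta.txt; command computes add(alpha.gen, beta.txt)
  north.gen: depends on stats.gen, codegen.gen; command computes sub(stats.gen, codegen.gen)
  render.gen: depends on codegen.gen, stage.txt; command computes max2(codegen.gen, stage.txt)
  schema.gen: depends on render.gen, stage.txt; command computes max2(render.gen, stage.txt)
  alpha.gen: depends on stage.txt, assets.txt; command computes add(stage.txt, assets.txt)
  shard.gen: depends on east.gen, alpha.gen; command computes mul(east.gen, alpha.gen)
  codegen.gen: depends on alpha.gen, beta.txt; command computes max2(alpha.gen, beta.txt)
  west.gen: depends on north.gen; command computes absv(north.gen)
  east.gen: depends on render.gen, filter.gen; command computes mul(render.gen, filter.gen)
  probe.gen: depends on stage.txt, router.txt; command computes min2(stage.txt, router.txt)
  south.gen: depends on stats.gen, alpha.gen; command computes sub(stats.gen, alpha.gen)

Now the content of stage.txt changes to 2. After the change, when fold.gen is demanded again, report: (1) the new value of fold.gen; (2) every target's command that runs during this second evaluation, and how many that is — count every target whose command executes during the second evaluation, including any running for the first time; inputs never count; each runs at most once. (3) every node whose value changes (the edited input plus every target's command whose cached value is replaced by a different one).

First evaluation (everything demanded from the output):
  alpha.gen = add(5, -7) = -2
  codegen.gen = max2(-2, -3) = -2
  driver.gen = add(-2, -3) = -5
  render.gen = max2(-2, 5) = 5
  stats.gen = absv(-5) = 5
  filter.gen = min2(5, 5) = 5
  east.gen = mul(5, 5) = 25
  fold.gen = sub(25, 5) = 20

Propagation after the edit:
  alpha.gen: runs — stage.txt 5->2; result -5.
  codegen.gen: runs — alpha.gen -2->-5; result -3.
  driver.gen: runs — alpha.gen -2->-5; result -8.
  render.gen: runs — codegen.gen -2->-3; stage.txt 5->2; result 2.
  stats.gen: runs — driver.gen -5->-8; result 8.
  filter.gen: runs — stats.gen 5->8; render.gen 5->2; result 2.
  east.gen: runs — render.gen 5->2; filter.gen 5->2; result 4.
  fold.gen: runs — east.gen 25->4; filter.gen 5->2; result 2.

New value of fold.gen: 2.
Target commands that run: alpha.gen, codegen.gen, driver.gen, east.gen, filter.gen, fold.gen, render.gen, stats.gen — 8 in total.
Values that change: alpha.gen, codegen.gen, driver.gen, east.gen, filter.gen, fold.gen, render.gen, stage.txt, stats.gen.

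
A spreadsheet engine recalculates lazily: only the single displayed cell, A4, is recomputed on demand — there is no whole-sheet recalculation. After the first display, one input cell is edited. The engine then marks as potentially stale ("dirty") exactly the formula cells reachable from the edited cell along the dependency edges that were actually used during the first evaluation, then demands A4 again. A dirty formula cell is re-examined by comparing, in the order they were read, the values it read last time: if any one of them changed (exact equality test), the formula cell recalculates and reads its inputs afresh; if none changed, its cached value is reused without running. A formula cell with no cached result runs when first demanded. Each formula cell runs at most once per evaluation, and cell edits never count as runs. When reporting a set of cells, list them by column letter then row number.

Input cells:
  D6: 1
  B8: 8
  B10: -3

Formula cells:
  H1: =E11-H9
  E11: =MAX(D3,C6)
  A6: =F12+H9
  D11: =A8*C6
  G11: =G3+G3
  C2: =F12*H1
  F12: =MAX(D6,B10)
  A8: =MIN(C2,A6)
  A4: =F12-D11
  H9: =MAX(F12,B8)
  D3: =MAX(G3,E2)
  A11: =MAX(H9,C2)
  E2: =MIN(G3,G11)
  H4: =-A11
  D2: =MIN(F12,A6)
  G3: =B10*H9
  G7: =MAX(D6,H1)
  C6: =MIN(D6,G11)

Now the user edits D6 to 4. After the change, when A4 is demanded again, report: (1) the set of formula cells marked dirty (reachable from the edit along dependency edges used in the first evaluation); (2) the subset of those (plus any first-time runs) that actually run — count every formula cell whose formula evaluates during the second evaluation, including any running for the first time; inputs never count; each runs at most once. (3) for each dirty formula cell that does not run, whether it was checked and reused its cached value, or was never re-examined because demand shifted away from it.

Marked dirty: A4, A6, A8, C2, C6, D3, D11, E2, E11, F12, G3, G11, H1, H9.
Formula cells that run: A4, A6, A8, C2, C6, D11, F12, H9 — 8 in total.
Checked but reused from cache: D3, E2, E11, G3, G11, H1.
Key observation: the cutoff stops propagation at G3 — its inputs' values are unchanged, so it reuses its cache.

First evaluation (everything demanded from the output):
  F12 = MAX(1, -3) = 1
  H9 = MAX(1, 8) = 8
  A6 = 1 + 8 = 9
  G3 = -3 * 8 = -24
  G11 = -24 + -24 = -48
  C6 = MIN(1, -48) = -48
  E2 = MIN(-24, -48) = -48
  D3 = MAX(-24, -48) = -24
  E11 = MAX(-24, -48) = -24
  H1 = -24 - 8 = -32
  C2 = 1 * -32 = -32
  A8 = MIN(-32, 9) = -32
  D11 = -32 * -48 = 1536
  A4 = 1 - 1536 = -1535

Propagation after the edit:
  F12: runs — D6 1->4; result 4.
  H9: runs — F12 1->4; result 8 (same value as before).
  A6: runs — F12 1->4; result 12.
  G3: checked — values it read are unchanged (B10 unchanged, H9 unchanged); reused cached -24 without running.
  G11: checked — values it read are unchanged (G3 unchanged, G3 unchanged); reused cached -48 without running.
  C6: runs — D6 1->4; result -48 (same value as before).
  E2: checked — values it read are unchanged (G3 unchanged, G11 unchanged); reused cached -48 without running.
  D3: checked — values it read are unchanged (G3 unchanged, E2 unchanged); reused cached -24 without running.
  E11: checked — values it read are unchanged (D3 unchanged, C6 unchanged); reused cached -24 without running.
  H1: checked — values it read are unchanged (E11 unchanged, H9 unchanged); reused cached -32 without running.
  C2: runs — F12 1->4; result -128.
  A8: runs — C2 -32->-128; A6 9->12; result -128.
  D11: runs — A8 -32->-128; result 6144.
  A4: runs — F12 1->4; D11 1536->6144; result -6140.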